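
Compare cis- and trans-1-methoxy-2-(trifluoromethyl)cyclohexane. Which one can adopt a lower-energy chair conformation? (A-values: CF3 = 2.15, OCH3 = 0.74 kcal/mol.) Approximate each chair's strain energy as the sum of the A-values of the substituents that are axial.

trans

At 1,2 positions (parity opposite): cis → (a,e or e,a); trans → (e,e or a,a).
Best chair for cis: E = 0.74 kcal/mol; best chair for trans: E = 0.00 kcal/mol.
The trans isomer is lower by 0.74 kcal/mol.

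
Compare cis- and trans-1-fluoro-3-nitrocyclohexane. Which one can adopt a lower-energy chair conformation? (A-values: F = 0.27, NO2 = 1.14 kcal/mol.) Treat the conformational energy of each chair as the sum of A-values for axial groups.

At 1,3 positions (parity same): cis → (e,e or a,a); trans → (a,e or e,a).
Best chair for cis: E = 0.00 kcal/mol; best chair for trans: E = 0.27 kcal/mol.
The cis isomer is lower by 0.27 kcal/mol.

cis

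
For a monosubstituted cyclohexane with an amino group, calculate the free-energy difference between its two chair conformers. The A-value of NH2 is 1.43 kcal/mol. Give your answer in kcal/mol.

1.43 kcal/mol

A monosubstituted cyclohexane has one chair with the amino group axial (E = A = 1.43 kcal/mol) and one with it equatorial (E = 0).
ΔE = 1.43 − 0 = 1.43 kcal/mol.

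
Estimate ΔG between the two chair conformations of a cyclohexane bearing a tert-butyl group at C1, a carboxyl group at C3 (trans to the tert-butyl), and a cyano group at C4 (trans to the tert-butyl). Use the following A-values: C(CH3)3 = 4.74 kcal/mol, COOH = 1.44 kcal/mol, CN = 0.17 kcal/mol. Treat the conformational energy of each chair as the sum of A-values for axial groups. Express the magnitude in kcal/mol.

3.47 kcal/mol

Chair I (tert-butyl axial, carboxyl equatorial, cyano axial): E = 4.91 kcal/mol.
Chair II (tert-butyl equatorial, carboxyl axial, cyano equatorial): E = 1.44 kcal/mol.
ΔE = 4.91 − 1.44 = 3.47 kcal/mol; chair II is more stable.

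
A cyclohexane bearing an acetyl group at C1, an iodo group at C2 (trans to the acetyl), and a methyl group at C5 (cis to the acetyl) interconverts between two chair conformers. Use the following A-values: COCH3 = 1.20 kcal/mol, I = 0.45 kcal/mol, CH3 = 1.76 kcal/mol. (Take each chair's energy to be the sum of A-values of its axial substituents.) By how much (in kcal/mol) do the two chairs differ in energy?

Chair I (acetyl axial, iodo axial, methyl axial): E = 3.41 kcal/mol.
Chair II (acetyl equatorial, iodo equatorial, methyl equatorial): E = 0.00 kcal/mol.
ΔE = 3.41 − 0.00 = 3.41 kcal/mol; chair II is more stable.

3.41 kcal/mol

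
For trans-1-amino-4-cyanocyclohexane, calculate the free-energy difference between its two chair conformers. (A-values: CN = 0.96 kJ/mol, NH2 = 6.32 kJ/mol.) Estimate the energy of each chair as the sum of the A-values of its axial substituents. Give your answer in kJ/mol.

7.28 kJ/mol

C1 and C4 have opposite parity, so for the trans isomer the two substituents are e,e in one chair and a,a in the other.
Chair I (cyano axial, amino axial): E = 7.28 kJ/mol.
Chair II (cyano equatorial, amino equatorial): E = 0.00 kJ/mol.
ΔE = 7.28 − 0.00 = 7.28 kJ/mol; chair II is more stable.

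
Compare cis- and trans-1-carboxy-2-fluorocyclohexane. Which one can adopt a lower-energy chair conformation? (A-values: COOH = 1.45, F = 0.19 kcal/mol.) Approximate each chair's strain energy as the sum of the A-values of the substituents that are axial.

At 1,2 positions (parity opposite): cis → (a,e or e,a); trans → (e,e or a,a).
Best chair for cis: E = 0.19 kcal/mol; best chair for trans: E = 0.00 kcal/mol.
The trans isomer is lower by 0.19 kcal/mol.

trans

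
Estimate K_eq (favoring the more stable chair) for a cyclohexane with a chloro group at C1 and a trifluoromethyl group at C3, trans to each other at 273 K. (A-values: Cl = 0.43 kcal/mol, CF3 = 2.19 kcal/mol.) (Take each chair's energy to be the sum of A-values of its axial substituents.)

K ≈ 25.6

C1 and C3 have the same parity, so for the trans isomer the two substituents are one axial and one equatorial in each chair.
Chair I (chloro axial, trifluoromethyl equatorial): E = 0.43 kcal/mol; chair II (chloro equatorial, trifluoromethyl axial): E = 2.19 kcal/mol.
ΔG = 1.76 kcal/mol between the two chairs.
K = exp(ΔG/RT) with R = 1.987×10⁻³ kcal mol⁻¹ K⁻¹ and T = 273 K gives K ≈ 25.6.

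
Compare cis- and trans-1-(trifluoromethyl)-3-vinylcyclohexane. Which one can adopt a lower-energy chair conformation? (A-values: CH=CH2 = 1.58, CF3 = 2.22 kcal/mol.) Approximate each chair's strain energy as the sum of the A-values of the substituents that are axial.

cis

At 1,3 positions (parity same): cis → (e,e or a,a); trans → (a,e or e,a).
Best chair for cis: E = 0.00 kcal/mol; best chair for trans: E = 1.58 kcal/mol.
The cis isomer is lower by 1.58 kcal/mol.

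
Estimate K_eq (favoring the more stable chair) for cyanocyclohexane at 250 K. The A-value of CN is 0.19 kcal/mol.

K ≈ 1.47

One chair has the cyano group axial (E = 0.19 kcal/mol) and the other has it equatorial (E = 0).
ΔG = 0.19 kcal/mol between the two chairs.
K = exp(ΔG/RT) with R = 1.987×10⁻³ kcal mol⁻¹ K⁻¹ and T = 250 K gives K ≈ 1.47.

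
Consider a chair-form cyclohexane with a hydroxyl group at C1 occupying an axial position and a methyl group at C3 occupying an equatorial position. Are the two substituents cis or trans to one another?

C1 and C3 have the same parity, so their axial bonds point in the same direction.
With same-parity carbons, two substituents on the same face are both axial or both equatorial; opposite faces give one of each.
Here the groups are axial/equatorial → opposite face → trans.

trans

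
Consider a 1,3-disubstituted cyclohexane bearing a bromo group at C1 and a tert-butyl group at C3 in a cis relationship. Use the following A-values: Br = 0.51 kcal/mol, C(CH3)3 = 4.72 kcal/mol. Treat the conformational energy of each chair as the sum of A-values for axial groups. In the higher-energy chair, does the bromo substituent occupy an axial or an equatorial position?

C1 and C3 have the same parity, so for the cis isomer the two substituents are e,e in one chair and a,a in the other.
Chair I (bromo axial, tert-butyl axial): E = 5.23 kcal/mol.
Chair II (bromo equatorial, tert-butyl equatorial): E = 0.00 kcal/mol.
Chair I is the less stable (higher-energy) conformer, and in that chair the bromo group is axial.

axial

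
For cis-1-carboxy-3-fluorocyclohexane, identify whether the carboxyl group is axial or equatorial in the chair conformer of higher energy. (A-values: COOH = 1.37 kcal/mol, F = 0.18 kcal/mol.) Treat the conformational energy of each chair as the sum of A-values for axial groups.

C1 and C3 have the same parity, so for the cis isomer the two substituents are e,e in one chair and a,a in the other.
Chair I (carboxyl axial, fluoro axial): E = 1.55 kcal/mol.
Chair II (carboxyl equatorial, fluoro equatorial): E = 0.00 kcal/mol.
Chair I is the less stable (higher-energy) conformer, and in that chair the carboxyl group is axial.

axial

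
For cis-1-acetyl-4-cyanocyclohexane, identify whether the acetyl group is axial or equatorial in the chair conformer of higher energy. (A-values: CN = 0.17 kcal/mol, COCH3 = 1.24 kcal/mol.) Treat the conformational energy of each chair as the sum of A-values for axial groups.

axial

C1 and C4 have opposite parity, so for the cis isomer the two substituents are one axial and one equatorial in each chair.
Chair I (cyano axial, acetyl equatorial): E = 0.17 kcal/mol.
Chair II (cyano equatorial, acetyl axial): E = 1.24 kcal/mol.
Chair II is the less stable (higher-energy) conformer, and in that chair the acetyl group is axial.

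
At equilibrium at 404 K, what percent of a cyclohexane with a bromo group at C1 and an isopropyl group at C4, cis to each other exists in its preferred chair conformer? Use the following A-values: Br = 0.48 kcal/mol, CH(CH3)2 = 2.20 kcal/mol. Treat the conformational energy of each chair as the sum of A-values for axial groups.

C1 and C4 have opposite parity, so for the cis isomer the two substituents are one axial and one equatorial in each chair.
Chair I (bromo axial, isopropyl equatorial): E = 0.48 kcal/mol; chair II (bromo equatorial, isopropyl axial): E = 2.20 kcal/mol.
ΔG = 1.72 kcal/mol between the two chairs.
K = exp(ΔG/RT) with R = 1.987×10⁻³ kcal mol⁻¹ K⁻¹ and T = 404 K gives K ≈ 8.52.
Fraction in the lower-energy chair = K/(K+1) = 89.5%.

89.5%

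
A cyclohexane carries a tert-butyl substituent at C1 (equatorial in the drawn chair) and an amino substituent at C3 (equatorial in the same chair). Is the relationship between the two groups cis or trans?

cis

C1 and C3 have the same parity, so their axial bonds point in the same direction.
With same-parity carbons, two substituents on the same face are both axial or both equatorial; opposite faces give one of each.
Here the groups are equatorial/equatorial → same face → cis.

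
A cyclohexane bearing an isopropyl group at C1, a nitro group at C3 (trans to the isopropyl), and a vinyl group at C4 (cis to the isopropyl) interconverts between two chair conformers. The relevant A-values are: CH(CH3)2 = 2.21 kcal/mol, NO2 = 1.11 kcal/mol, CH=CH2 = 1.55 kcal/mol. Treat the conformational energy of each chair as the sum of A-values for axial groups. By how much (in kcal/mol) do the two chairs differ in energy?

0.45 kcal/mol

Chair I (isopropyl axial, nitro equatorial, vinyl equatorial): E = 2.21 kcal/mol.
Chair II (isopropyl equatorial, nitro axial, vinyl axial): E = 2.66 kcal/mol.
ΔE = 2.66 − 2.21 = 0.45 kcal/mol; chair I is more stable.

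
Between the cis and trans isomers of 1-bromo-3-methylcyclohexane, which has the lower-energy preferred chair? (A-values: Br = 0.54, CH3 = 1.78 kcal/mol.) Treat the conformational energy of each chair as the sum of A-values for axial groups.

At 1,3 positions (parity same): cis → (e,e or a,a); trans → (a,e or e,a).
Best chair for cis: E = 0.00 kcal/mol; best chair for trans: E = 0.54 kcal/mol.
The cis isomer is lower by 0.54 kcal/mol.

cis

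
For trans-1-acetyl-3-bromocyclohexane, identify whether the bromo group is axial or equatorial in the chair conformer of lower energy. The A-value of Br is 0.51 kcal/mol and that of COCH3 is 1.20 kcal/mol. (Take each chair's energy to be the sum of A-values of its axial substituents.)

C1 and C3 have the same parity, so for the trans isomer the two substituents are one axial and one equatorial in each chair.
Chair I (bromo axial, acetyl equatorial): E = 0.51 kcal/mol.
Chair II (bromo equatorial, acetyl axial): E = 1.20 kcal/mol.
Chair I is the more stable (lower-energy) conformer, and in that chair the bromo group is axial.

axial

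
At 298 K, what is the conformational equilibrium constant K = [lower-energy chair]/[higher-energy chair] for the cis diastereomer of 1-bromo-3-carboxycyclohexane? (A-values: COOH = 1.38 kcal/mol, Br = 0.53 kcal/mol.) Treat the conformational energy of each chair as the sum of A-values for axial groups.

K ≈ 25.2

C1 and C3 have the same parity, so for the cis isomer the two substituents are e,e in one chair and a,a in the other.
Chair I (carboxyl axial, bromo axial): E = 1.91 kcal/mol; chair II (carboxyl equatorial, bromo equatorial): E = 0.00 kcal/mol.
ΔG = 1.91 kcal/mol between the two chairs.
K = exp(ΔG/RT) with R = 1.987×10⁻³ kcal mol⁻¹ K⁻¹ and T = 298 K gives K ≈ 25.2.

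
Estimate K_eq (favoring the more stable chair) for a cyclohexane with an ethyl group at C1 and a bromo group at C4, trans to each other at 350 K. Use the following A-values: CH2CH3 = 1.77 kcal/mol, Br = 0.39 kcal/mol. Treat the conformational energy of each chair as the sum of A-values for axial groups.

C1 and C4 have opposite parity, so for the trans isomer the two substituents are e,e in one chair and a,a in the other.
Chair I (ethyl axial, bromo axial): E = 2.16 kcal/mol; chair II (ethyl equatorial, bromo equatorial): E = 0.00 kcal/mol.
ΔG = 2.16 kcal/mol between the two chairs.
K = exp(ΔG/RT) with R = 1.987×10⁻³ kcal mol⁻¹ K⁻¹ and T = 350 K gives K ≈ 22.3.

K ≈ 22.3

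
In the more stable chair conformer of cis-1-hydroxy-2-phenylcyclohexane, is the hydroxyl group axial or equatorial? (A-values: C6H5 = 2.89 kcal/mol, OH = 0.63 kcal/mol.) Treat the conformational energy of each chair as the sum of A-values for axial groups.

C1 and C2 have opposite parity, so for the cis isomer the two substituents are one axial and one equatorial in each chair.
Chair I (phenyl axial, hydroxyl equatorial): E = 2.89 kcal/mol.
Chair II (phenyl equatorial, hydroxyl axial): E = 0.63 kcal/mol.
Chair II is the more stable (lower-energy) conformer, and in that chair the hydroxyl group is axial.

axial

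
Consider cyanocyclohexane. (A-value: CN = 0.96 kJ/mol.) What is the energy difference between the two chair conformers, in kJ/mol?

0.96 kJ/mol

A monosubstituted cyclohexane has one chair with the cyano group axial (E = A = 0.96 kJ/mol) and one with it equatorial (E = 0).
ΔE = 0.96 − 0 = 0.96 kJ/mol.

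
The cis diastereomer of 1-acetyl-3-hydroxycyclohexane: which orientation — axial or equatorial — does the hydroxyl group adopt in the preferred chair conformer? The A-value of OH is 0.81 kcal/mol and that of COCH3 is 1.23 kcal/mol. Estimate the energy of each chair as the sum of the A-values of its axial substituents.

C1 and C3 have the same parity, so for the cis isomer the two substituents are e,e in one chair and a,a in the other.
Chair I (hydroxyl axial, acetyl axial): E = 2.04 kcal/mol.
Chair II (hydroxyl equatorial, acetyl equatorial): E = 0.00 kcal/mol.
Chair II is the more stable (lower-energy) conformer, and in that chair the hydroxyl group is equatorial.

equatorial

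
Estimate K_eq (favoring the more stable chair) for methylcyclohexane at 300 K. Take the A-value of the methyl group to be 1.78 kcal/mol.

K ≈ 19.8

One chair has the methyl group axial (E = 1.78 kcal/mol) and the other has it equatorial (E = 0).
ΔG = 1.78 kcal/mol between the two chairs.
K = exp(ΔG/RT) with R = 1.987×10⁻³ kcal mol⁻¹ K⁻¹ and T = 300 K gives K ≈ 19.8.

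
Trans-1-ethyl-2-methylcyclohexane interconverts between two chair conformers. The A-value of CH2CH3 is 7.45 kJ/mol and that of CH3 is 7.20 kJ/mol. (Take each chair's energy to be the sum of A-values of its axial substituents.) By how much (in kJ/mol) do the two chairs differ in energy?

14.65 kJ/mol

C1 and C2 have opposite parity, so for the trans isomer the two substituents are e,e in one chair and a,a in the other.
Chair I (ethyl axial, methyl axial): E = 14.65 kJ/mol.
Chair II (ethyl equatorial, methyl equatorial): E = 0.00 kJ/mol.
ΔE = 14.65 − 0.00 = 14.65 kJ/mol; chair II is more stable.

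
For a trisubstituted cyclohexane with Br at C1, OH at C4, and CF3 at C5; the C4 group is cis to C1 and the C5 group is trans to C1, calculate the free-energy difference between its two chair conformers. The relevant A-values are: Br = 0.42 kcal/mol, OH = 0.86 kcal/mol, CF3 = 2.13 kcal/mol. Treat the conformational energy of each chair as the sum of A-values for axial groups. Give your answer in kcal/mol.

2.57 kcal/mol

Chair I (bromo axial, hydroxyl equatorial, trifluoromethyl equatorial): E = 0.42 kcal/mol.
Chair II (bromo equatorial, hydroxyl axial, trifluoromethyl axial): E = 2.99 kcal/mol.
ΔE = 2.99 − 0.42 = 2.57 kcal/mol; chair I is more stable.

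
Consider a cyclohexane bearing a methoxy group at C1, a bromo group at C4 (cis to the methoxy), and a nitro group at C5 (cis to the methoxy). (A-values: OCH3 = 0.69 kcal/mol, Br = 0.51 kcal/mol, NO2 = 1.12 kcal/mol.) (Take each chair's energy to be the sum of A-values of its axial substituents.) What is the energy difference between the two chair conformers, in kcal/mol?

Chair I (methoxy axial, bromo equatorial, nitro axial): E = 1.81 kcal/mol.
Chair II (methoxy equatorial, bromo axial, nitro equatorial): E = 0.51 kcal/mol.
ΔE = 1.81 − 0.51 = 1.30 kcal/mol; chair II is more stable.

1.30 kcal/mol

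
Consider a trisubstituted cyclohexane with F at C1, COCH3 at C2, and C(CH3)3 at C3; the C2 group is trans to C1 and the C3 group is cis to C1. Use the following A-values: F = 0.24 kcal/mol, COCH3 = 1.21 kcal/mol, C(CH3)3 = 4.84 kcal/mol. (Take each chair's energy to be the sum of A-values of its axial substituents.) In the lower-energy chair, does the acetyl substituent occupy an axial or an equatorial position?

equatorial

Chair I (fluoro axial, acetyl axial, tert-butyl axial): E = 6.29 kcal/mol.
Chair II (fluoro equatorial, acetyl equatorial, tert-butyl equatorial): E = 0.00 kcal/mol.
Chair II is the more stable (lower-energy) conformer, and in that chair the acetyl group is equatorial.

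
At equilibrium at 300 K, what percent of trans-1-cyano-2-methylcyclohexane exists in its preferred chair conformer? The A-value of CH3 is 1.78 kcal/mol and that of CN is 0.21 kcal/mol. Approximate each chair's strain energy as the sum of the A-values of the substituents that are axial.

C1 and C2 have opposite parity, so for the trans isomer the two substituents are e,e in one chair and a,a in the other.
Chair I (methyl axial, cyano axial): E = 1.99 kcal/mol; chair II (methyl equatorial, cyano equatorial): E = 0.00 kcal/mol.
ΔG = 1.99 kcal/mol between the two chairs.
K = exp(ΔG/RT) with R = 1.987×10⁻³ kcal mol⁻¹ K⁻¹ and T = 300 K gives K ≈ 28.2.
Fraction in the lower-energy chair = K/(K+1) = 96.6%.

96.6%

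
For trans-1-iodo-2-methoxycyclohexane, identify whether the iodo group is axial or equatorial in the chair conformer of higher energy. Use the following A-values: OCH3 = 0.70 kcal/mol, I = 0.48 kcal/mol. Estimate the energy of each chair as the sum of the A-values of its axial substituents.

axial

C1 and C2 have opposite parity, so for the trans isomer the two substituents are e,e in one chair and a,a in the other.
Chair I (methoxy axial, iodo axial): E = 1.18 kcal/mol.
Chair II (methoxy equatorial, iodo equatorial): E = 0.00 kcal/mol.
Chair I is the less stable (higher-energy) conformer, and in that chair the iodo group is axial.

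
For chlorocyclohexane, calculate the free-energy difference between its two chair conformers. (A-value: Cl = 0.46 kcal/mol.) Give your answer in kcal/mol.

A monosubstituted cyclohexane has one chair with the chloro group axial (E = A = 0.46 kcal/mol) and one with it equatorial (E = 0).
ΔE = 0.46 − 0 = 0.46 kcal/mol.

0.46 kcal/mol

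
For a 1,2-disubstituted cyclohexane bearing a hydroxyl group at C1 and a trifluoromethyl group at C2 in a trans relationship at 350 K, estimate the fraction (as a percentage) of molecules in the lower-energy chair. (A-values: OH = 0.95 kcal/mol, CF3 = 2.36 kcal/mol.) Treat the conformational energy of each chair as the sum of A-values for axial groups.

C1 and C2 have opposite parity, so for the trans isomer the two substituents are e,e in one chair and a,a in the other.
Chair I (hydroxyl axial, trifluoromethyl axial): E = 3.31 kcal/mol; chair II (hydroxyl equatorial, trifluoromethyl equatorial): E = 0.00 kcal/mol.
ΔG = 3.31 kcal/mol between the two chairs.
K = exp(ΔG/RT) with R = 1.987×10⁻³ kcal mol⁻¹ K⁻¹ and T = 350 K gives K ≈ 117.
Fraction in the lower-energy chair = K/(K+1) = 99.2%.

99.2%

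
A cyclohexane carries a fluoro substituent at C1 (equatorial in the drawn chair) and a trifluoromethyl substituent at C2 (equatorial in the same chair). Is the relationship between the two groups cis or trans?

C1 and C2 have opposite parity, so their axial bonds point in opposite directions.
With opposite-parity carbons, two substituents on the same face are one axial and one equatorial; opposite faces give both axial or both equatorial.
Here the groups are equatorial/equatorial → opposite face → trans.

trans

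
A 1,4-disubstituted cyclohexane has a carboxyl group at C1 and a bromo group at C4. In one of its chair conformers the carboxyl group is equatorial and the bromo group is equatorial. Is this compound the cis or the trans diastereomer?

trans

C1 and C4 have opposite parity, so their axial bonds point in opposite directions.
With opposite-parity carbons, two substituents on the same face are one axial and one equatorial; opposite faces give both axial or both equatorial.
Here the groups are equatorial/equatorial → opposite face → trans.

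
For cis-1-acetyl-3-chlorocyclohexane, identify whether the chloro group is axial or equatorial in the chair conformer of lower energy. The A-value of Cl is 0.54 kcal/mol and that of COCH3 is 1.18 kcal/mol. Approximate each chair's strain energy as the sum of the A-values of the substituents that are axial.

C1 and C3 have the same parity, so for the cis isomer the two substituents are e,e in one chair and a,a in the other.
Chair I (chloro axial, acetyl axial): E = 1.72 kcal/mol.
Chair II (chloro equatorial, acetyl equatorial): E = 0.00 kcal/mol.
Chair II is the more stable (lower-energy) conformer, and in that chair the chloro group is equatorial.

equatorial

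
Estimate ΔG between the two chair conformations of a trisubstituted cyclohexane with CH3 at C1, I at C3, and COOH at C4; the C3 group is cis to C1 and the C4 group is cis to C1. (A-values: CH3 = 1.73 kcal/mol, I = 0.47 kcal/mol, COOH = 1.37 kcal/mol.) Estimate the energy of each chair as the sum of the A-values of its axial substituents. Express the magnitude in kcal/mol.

Chair I (methyl axial, iodo axial, carboxyl equatorial): E = 2.20 kcal/mol.
Chair II (methyl equatorial, iodo equatorial, carboxyl axial): E = 1.37 kcal/mol.
ΔE = 2.20 − 1.37 = 0.83 kcal/mol; chair II is more stable.

0.83 kcal/mol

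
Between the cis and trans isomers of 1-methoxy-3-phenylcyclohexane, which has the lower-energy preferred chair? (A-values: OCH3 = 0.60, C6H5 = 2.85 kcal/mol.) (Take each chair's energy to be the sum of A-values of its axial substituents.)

cis

At 1,3 positions (parity same): cis → (e,e or a,a); trans → (a,e or e,a).
Best chair for cis: E = 0.00 kcal/mol; best chair for trans: E = 0.60 kcal/mol.
The cis isomer is lower by 0.60 kcal/mol.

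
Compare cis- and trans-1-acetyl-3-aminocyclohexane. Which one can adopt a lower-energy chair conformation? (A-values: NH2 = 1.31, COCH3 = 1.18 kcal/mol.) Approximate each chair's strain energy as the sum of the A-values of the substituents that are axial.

cis

At 1,3 positions (parity same): cis → (e,e or a,a); trans → (a,e or e,a).
Best chair for cis: E = 0.00 kcal/mol; best chair for trans: E = 1.18 kcal/mol.
The cis isomer is lower by 1.18 kcal/mol.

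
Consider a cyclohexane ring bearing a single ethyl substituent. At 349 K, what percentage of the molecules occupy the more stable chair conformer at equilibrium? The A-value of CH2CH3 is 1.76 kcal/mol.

92.7%

One chair has the ethyl group axial (E = 1.76 kcal/mol) and the other has it equatorial (E = 0).
ΔG = 1.76 kcal/mol between the two chairs.
K = exp(ΔG/RT) with R = 1.987×10⁻³ kcal mol⁻¹ K⁻¹ and T = 349 K gives K ≈ 12.7.
Fraction in the lower-energy chair = K/(K+1) = 92.7%.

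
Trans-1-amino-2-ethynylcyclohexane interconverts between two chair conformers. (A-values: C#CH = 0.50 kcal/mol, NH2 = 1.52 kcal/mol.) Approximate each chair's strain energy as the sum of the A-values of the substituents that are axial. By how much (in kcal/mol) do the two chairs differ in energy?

C1 and C2 have opposite parity, so for the trans isomer the two substituents are e,e in one chair and a,a in the other.
Chair I (ethynyl axial, amino axial): E = 2.02 kcal/mol.
Chair II (ethynyl equatorial, amino equatorial): E = 0.00 kcal/mol.
ΔE = 2.02 − 0.00 = 2.02 kcal/mol; chair II is more stable.

2.02 kcal/mol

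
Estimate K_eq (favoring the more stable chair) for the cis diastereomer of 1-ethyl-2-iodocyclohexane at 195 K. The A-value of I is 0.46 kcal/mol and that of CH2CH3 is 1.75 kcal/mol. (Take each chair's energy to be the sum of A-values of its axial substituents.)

C1 and C2 have opposite parity, so for the cis isomer the two substituents are one axial and one equatorial in each chair.
Chair I (iodo axial, ethyl equatorial): E = 0.46 kcal/mol; chair II (iodo equatorial, ethyl axial): E = 1.75 kcal/mol.
ΔG = 1.29 kcal/mol between the two chairs.
K = exp(ΔG/RT) with R = 1.987×10⁻³ kcal mol⁻¹ K⁻¹ and T = 195 K gives K ≈ 27.9.

K ≈ 27.9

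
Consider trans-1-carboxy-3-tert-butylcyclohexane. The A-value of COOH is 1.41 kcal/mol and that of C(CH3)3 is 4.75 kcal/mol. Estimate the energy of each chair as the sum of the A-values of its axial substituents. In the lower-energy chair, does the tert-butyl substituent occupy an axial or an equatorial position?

C1 and C3 have the same parity, so for the trans isomer the two substituents are one axial and one equatorial in each chair.
Chair I (carboxyl axial, tert-butyl equatorial): E = 1.41 kcal/mol.
Chair II (carboxyl equatorial, tert-butyl axial): E = 4.75 kcal/mol.
Chair I is the more stable (lower-energy) conformer, and in that chair the tert-butyl group is equatorial.

equatorial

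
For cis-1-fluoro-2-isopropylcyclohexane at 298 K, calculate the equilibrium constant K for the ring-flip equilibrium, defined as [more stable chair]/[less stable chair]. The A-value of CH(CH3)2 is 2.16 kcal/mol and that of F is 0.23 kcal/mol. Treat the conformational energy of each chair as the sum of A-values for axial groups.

C1 and C2 have opposite parity, so for the cis isomer the two substituents are one axial and one equatorial in each chair.
Chair I (isopropyl axial, fluoro equatorial): E = 2.16 kcal/mol; chair II (isopropyl equatorial, fluoro axial): E = 0.23 kcal/mol.
ΔG = 1.93 kcal/mol between the two chairs.
K = exp(ΔG/RT) with R = 1.987×10⁻³ kcal mol⁻¹ K⁻¹ and T = 298 K gives K ≈ 26.

K ≈ 26.0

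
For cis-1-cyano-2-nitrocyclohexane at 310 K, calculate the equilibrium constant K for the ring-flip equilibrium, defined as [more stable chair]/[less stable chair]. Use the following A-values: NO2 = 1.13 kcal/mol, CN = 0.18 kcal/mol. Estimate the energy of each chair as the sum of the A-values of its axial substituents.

C1 and C2 have opposite parity, so for the cis isomer the two substituents are one axial and one equatorial in each chair.
Chair I (nitro axial, cyano equatorial): E = 1.13 kcal/mol; chair II (nitro equatorial, cyano axial): E = 0.18 kcal/mol.
ΔG = 0.95 kcal/mol between the two chairs.
K = exp(ΔG/RT) with R = 1.987×10⁻³ kcal mol⁻¹ K⁻¹ and T = 310 K gives K ≈ 4.68.

K ≈ 4.68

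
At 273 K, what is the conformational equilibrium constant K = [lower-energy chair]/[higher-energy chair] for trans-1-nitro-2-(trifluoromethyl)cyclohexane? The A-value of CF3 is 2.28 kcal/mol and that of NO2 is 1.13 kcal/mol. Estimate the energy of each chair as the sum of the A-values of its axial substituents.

C1 and C2 have opposite parity, so for the trans isomer the two substituents are e,e in one chair and a,a in the other.
Chair I (trifluoromethyl axial, nitro axial): E = 3.41 kcal/mol; chair II (trifluoromethyl equatorial, nitro equatorial): E = 0.00 kcal/mol.
ΔG = 3.41 kcal/mol between the two chairs.
K = exp(ΔG/RT) with R = 1.987×10⁻³ kcal mol⁻¹ K⁻¹ and T = 273 K gives K ≈ 537.

K ≈ 537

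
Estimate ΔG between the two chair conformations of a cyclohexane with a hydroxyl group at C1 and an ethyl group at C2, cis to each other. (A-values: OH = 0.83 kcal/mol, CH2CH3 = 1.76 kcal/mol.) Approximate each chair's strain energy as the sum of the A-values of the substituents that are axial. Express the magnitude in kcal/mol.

C1 and C2 have opposite parity, so for the cis isomer the two substituents are one axial and one equatorial in each chair.
Chair I (hydroxyl axial, ethyl equatorial): E = 0.83 kcal/mol.
Chair II (hydroxyl equatorial, ethyl axial): E = 1.76 kcal/mol.
ΔE = 1.76 − 0.83 = 0.93 kcal/mol; chair I is more stable.

0.93 kcal/mol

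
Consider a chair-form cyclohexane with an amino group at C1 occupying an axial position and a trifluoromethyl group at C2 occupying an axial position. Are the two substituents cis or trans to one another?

trans

C1 and C2 have opposite parity, so their axial bonds point in opposite directions.
With opposite-parity carbons, two substituents on the same face are one axial and one equatorial; opposite faces give both axial or both equatorial.
Here the groups are axial/axial → opposite face → trans.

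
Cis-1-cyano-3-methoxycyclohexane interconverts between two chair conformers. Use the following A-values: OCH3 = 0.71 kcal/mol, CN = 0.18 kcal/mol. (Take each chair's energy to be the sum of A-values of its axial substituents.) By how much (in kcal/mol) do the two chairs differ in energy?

0.89 kcal/mol

C1 and C3 have the same parity, so for the cis isomer the two substituents are e,e in one chair and a,a in the other.
Chair I (methoxy axial, cyano axial): E = 0.89 kcal/mol.
Chair II (methoxy equatorial, cyano equatorial): E = 0.00 kcal/mol.
ΔE = 0.89 − 0.00 = 0.89 kcal/mol; chair II is more stable.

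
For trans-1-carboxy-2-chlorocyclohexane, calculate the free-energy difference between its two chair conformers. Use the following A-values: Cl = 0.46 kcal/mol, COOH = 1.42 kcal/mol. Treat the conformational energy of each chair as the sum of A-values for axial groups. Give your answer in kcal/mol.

C1 and C2 have opposite parity, so for the trans isomer the two substituents are e,e in one chair and a,a in the other.
Chair I (chloro axial, carboxyl axial): E = 1.88 kcal/mol.
Chair II (chloro equatorial, carboxyl equatorial): E = 0.00 kcal/mol.
ΔE = 1.88 − 0.00 = 1.88 kcal/mol; chair II is more stable.

1.88 kcal/mol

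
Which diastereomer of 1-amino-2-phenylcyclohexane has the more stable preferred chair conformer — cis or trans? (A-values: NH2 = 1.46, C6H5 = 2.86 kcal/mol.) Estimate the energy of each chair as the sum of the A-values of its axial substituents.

At 1,2 positions (parity opposite): cis → (a,e or e,a); trans → (e,e or a,a).
Best chair for cis: E = 1.46 kcal/mol; best chair for trans: E = 0.00 kcal/mol.
The trans isomer is lower by 1.46 kcal/mol.

trans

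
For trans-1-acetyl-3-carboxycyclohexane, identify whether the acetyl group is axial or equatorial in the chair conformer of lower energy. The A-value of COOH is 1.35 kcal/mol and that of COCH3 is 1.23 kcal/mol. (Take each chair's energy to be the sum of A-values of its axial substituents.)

axial

C1 and C3 have the same parity, so for the trans isomer the two substituents are one axial and one equatorial in each chair.
Chair I (carboxyl axial, acetyl equatorial): E = 1.35 kcal/mol.
Chair II (carboxyl equatorial, acetyl axial): E = 1.23 kcal/mol.
Chair II is the more stable (lower-energy) conformer, and in that chair the acetyl group is axial.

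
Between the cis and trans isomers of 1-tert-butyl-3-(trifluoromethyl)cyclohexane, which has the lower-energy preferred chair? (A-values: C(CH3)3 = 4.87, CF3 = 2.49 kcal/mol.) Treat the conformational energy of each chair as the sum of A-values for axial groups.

cis

At 1,3 positions (parity same): cis → (e,e or a,a); trans → (a,e or e,a).
Best chair for cis: E = 0.00 kcal/mol; best chair for trans: E = 2.49 kcal/mol.
The cis isomer is lower by 2.49 kcal/mol.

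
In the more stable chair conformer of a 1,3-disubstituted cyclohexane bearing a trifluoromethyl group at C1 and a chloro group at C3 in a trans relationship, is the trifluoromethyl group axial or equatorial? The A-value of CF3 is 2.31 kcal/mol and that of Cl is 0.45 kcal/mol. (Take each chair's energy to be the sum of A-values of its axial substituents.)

equatorial

C1 and C3 have the same parity, so for the trans isomer the two substituents are one axial and one equatorial in each chair.
Chair I (trifluoromethyl axial, chloro equatorial): E = 2.31 kcal/mol.
Chair II (trifluoromethyl equatorial, chloro axial): E = 0.45 kcal/mol.
Chair II is the more stable (lower-energy) conformer, and in that chair the trifluoromethyl group is equatorial.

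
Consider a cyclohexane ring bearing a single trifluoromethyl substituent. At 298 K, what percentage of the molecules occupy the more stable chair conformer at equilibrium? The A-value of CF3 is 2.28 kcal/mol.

97.9%

One chair has the trifluoromethyl group axial (E = 2.28 kcal/mol) and the other has it equatorial (E = 0).
ΔG = 2.28 kcal/mol between the two chairs.
K = exp(ΔG/RT) with R = 1.987×10⁻³ kcal mol⁻¹ K⁻¹ and T = 298 K gives K ≈ 47.
Fraction in the lower-energy chair = K/(K+1) = 97.9%.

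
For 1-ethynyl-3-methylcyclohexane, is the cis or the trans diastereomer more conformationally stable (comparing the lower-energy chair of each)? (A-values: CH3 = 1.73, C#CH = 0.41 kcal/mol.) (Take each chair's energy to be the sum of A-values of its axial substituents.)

At 1,3 positions (parity same): cis → (e,e or a,a); trans → (a,e or e,a).
Best chair for cis: E = 0.00 kcal/mol; best chair for trans: E = 0.41 kcal/mol.
The cis isomer is lower by 0.41 kcal/mol.

cis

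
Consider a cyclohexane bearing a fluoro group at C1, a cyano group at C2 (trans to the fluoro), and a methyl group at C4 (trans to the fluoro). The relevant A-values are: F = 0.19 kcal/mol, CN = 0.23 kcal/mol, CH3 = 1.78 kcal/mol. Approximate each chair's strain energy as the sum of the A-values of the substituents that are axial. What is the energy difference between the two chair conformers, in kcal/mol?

2.20 kcal/mol

Chair I (fluoro axial, cyano axial, methyl axial): E = 2.20 kcal/mol.
Chair II (fluoro equatorial, cyano equatorial, methyl equatorial): E = 0.00 kcal/mol.
ΔE = 2.20 − 0.00 = 2.20 kcal/mol; chair II is more stable.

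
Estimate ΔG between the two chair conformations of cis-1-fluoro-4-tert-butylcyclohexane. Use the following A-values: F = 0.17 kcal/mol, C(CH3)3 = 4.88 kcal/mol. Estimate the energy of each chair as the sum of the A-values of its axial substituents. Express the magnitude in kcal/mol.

C1 and C4 have opposite parity, so for the cis isomer the two substituents are one axial and one equatorial in each chair.
Chair I (fluoro axial, tert-butyl equatorial): E = 0.17 kcal/mol.
Chair II (fluoro equatorial, tert-butyl axial): E = 4.88 kcal/mol.
ΔE = 4.88 − 0.17 = 4.71 kcal/mol; chair I is more stable.

4.71 kcal/mol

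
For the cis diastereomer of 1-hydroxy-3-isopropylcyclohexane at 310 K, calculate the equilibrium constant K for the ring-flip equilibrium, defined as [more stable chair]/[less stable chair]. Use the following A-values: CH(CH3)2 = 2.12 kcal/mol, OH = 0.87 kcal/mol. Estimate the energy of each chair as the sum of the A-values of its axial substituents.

K ≈ 128

C1 and C3 have the same parity, so for the cis isomer the two substituents are e,e in one chair and a,a in the other.
Chair I (isopropyl axial, hydroxyl axial): E = 2.99 kcal/mol; chair II (isopropyl equatorial, hydroxyl equatorial): E = 0.00 kcal/mol.
ΔG = 2.99 kcal/mol between the two chairs.
K = exp(ΔG/RT) with R = 1.987×10⁻³ kcal mol⁻¹ K⁻¹ and T = 310 K gives K ≈ 128.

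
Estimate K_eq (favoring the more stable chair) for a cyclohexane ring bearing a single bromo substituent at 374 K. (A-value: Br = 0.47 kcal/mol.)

K ≈ 1.88

One chair has the bromo group axial (E = 0.47 kcal/mol) and the other has it equatorial (E = 0).
ΔG = 0.47 kcal/mol between the two chairs.
K = exp(ΔG/RT) with R = 1.987×10⁻³ kcal mol⁻¹ K⁻¹ and T = 374 K gives K ≈ 1.88.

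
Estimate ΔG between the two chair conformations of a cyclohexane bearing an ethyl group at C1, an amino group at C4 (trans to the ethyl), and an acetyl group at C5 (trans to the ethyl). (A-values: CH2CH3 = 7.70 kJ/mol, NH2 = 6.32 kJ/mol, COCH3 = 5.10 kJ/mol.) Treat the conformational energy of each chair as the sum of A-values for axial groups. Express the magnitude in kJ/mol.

Chair I (ethyl axial, amino axial, acetyl equatorial): E = 14.02 kJ/mol.
Chair II (ethyl equatorial, amino equatorial, acetyl axial): E = 5.10 kJ/mol.
ΔE = 14.02 − 5.10 = 8.92 kJ/mol; chair II is more stable.

8.92 kJ/mol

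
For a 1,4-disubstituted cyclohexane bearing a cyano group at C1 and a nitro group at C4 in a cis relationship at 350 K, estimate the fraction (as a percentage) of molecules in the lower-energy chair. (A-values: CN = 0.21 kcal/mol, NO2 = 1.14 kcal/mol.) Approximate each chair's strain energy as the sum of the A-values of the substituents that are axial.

79.2%

C1 and C4 have opposite parity, so for the cis isomer the two substituents are one axial and one equatorial in each chair.
Chair I (cyano axial, nitro equatorial): E = 0.21 kcal/mol; chair II (cyano equatorial, nitro axial): E = 1.14 kcal/mol.
ΔG = 0.93 kcal/mol between the two chairs.
K = exp(ΔG/RT) with R = 1.987×10⁻³ kcal mol⁻¹ K⁻¹ and T = 350 K gives K ≈ 3.81.
Fraction in the lower-energy chair = K/(K+1) = 79.2%.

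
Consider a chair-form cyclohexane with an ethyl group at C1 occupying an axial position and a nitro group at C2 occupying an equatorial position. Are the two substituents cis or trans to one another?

cis

C1 and C2 have opposite parity, so their axial bonds point in opposite directions.
With opposite-parity carbons, two substituents on the same face are one axial and one equatorial; opposite faces give both axial or both equatorial.
Here the groups are axial/equatorial → same face → cis.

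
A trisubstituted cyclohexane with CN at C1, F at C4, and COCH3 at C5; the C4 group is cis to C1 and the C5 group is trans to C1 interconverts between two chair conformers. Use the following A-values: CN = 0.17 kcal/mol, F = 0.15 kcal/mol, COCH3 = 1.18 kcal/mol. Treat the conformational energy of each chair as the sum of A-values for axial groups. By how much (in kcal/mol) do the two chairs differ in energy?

1.16 kcal/mol

Chair I (cyano axial, fluoro equatorial, acetyl equatorial): E = 0.17 kcal/mol.
Chair II (cyano equatorial, fluoro axial, acetyl axial): E = 1.33 kcal/mol.
ΔE = 1.33 − 0.17 = 1.16 kcal/mol; chair I is more stable.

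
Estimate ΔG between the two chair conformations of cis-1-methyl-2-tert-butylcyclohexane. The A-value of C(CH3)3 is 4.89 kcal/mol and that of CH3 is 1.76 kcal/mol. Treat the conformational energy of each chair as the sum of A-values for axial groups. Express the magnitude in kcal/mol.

3.13 kcal/mol

C1 and C2 have opposite parity, so for the cis isomer the two substituents are one axial and one equatorial in each chair.
Chair I (tert-butyl axial, methyl equatorial): E = 4.89 kcal/mol.
Chair II (tert-butyl equatorial, methyl axial): E = 1.76 kcal/mol.
ΔE = 4.89 − 1.76 = 3.13 kcal/mol; chair II is more stable.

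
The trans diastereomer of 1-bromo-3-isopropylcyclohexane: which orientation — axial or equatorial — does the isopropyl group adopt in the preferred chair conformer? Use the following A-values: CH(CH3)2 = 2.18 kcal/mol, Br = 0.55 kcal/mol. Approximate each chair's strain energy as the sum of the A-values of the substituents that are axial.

equatorial

C1 and C3 have the same parity, so for the trans isomer the two substituents are one axial and one equatorial in each chair.
Chair I (isopropyl axial, bromo equatorial): E = 2.18 kcal/mol.
Chair II (isopropyl equatorial, bromo axial): E = 0.55 kcal/mol.
Chair II is the more stable (lower-energy) conformer, and in that chair the isopropyl group is equatorial.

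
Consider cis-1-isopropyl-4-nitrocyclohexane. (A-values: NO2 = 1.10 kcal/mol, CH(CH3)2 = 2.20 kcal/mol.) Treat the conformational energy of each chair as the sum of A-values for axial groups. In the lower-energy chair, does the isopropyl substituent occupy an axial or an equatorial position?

C1 and C4 have opposite parity, so for the cis isomer the two substituents are one axial and one equatorial in each chair.
Chair I (nitro axial, isopropyl equatorial): E = 1.10 kcal/mol.
Chair II (nitro equatorial, isopropyl axial): E = 2.20 kcal/mol.
Chair I is the more stable (lower-energy) conformer, and in that chair the isopropyl group is equatorial.

equatorial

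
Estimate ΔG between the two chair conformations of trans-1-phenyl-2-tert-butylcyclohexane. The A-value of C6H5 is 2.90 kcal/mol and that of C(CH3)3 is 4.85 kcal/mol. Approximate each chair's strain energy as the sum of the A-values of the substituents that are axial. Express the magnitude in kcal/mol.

7.75 kcal/mol

C1 and C2 have opposite parity, so for the trans isomer the two substituents are e,e in one chair and a,a in the other.
Chair I (phenyl axial, tert-butyl axial): E = 7.75 kcal/mol.
Chair II (phenyl equatorial, tert-butyl equatorial): E = 0.00 kcal/mol.
ΔE = 7.75 − 0.00 = 7.75 kcal/mol; chair II is more stable.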